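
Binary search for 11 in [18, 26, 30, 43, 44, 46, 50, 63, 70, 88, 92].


Step 1: lo=0, hi=10, mid=5, val=46
Step 2: lo=0, hi=4, mid=2, val=30
Step 3: lo=0, hi=1, mid=0, val=18

Not found


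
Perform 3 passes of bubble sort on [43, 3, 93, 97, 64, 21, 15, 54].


Initial: [43, 3, 93, 97, 64, 21, 15, 54]
Pass 1: [3, 43, 93, 64, 21, 15, 54, 97] (5 swaps)
Pass 2: [3, 43, 64, 21, 15, 54, 93, 97] (4 swaps)
Pass 3: [3, 43, 21, 15, 54, 64, 93, 97] (3 swaps)

After 3 passes: [3, 43, 21, 15, 54, 64, 93, 97]


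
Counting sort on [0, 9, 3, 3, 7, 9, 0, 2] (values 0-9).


Input: [0, 9, 3, 3, 7, 9, 0, 2]
Counts: [2, 0, 1, 2, 0, 0, 0, 1, 0, 2]

Sorted: [0, 0, 2, 3, 3, 7, 9, 9]


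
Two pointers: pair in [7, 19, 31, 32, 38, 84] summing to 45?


lo=0(7)+hi=5(84)=91
lo=0(7)+hi=4(38)=45

Yes: 7+38=45


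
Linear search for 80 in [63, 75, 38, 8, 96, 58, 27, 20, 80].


i=0: 63!=80
i=1: 75!=80
i=2: 38!=80
i=3: 8!=80
i=4: 96!=80
i=5: 58!=80
i=6: 27!=80
i=7: 20!=80
i=8: 80==80 found!

Found at 8, 9 comps


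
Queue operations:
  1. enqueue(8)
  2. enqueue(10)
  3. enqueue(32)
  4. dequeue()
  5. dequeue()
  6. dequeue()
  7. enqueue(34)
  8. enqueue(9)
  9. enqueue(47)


enqueue(8) -> [8]
enqueue(10) -> [8, 10]
enqueue(32) -> [8, 10, 32]
dequeue()->8, [10, 32]
dequeue()->10, [32]
dequeue()->32, []
enqueue(34) -> [34]
enqueue(9) -> [34, 9]
enqueue(47) -> [34, 9, 47]

Final queue: [34, 9, 47]


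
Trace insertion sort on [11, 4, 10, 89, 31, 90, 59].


Initial: [11, 4, 10, 89, 31, 90, 59]
Insert 4: [4, 11, 10, 89, 31, 90, 59]
Insert 10: [4, 10, 11, 89, 31, 90, 59]
Insert 89: [4, 10, 11, 89, 31, 90, 59]
Insert 31: [4, 10, 11, 31, 89, 90, 59]
Insert 90: [4, 10, 11, 31, 89, 90, 59]
Insert 59: [4, 10, 11, 31, 59, 89, 90]

Sorted: [4, 10, 11, 31, 59, 89, 90]


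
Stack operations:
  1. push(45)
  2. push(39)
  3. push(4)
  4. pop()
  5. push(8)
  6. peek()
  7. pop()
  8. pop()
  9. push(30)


push(45) -> [45]
push(39) -> [45, 39]
push(4) -> [45, 39, 4]
pop()->4, [45, 39]
push(8) -> [45, 39, 8]
peek()->8
pop()->8, [45, 39]
pop()->39, [45]
push(30) -> [45, 30]

Final stack: [45, 30]


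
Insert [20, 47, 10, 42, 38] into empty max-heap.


Insert 20: [20]
Insert 47: [47, 20]
Insert 10: [47, 20, 10]
Insert 42: [47, 42, 10, 20]
Insert 38: [47, 42, 10, 20, 38]

Final heap: [47, 42, 10, 20, 38]


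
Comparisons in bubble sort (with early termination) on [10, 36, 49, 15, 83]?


Algorithm: bubble sort (with early termination)
Input: [10, 36, 49, 15, 83]
Sorted: [10, 15, 36, 49, 83]

9


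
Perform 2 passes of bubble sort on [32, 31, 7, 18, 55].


Initial: [32, 31, 7, 18, 55]
Pass 1: [31, 7, 18, 32, 55] (3 swaps)
Pass 2: [7, 18, 31, 32, 55] (2 swaps)

After 2 passes: [7, 18, 31, 32, 55]


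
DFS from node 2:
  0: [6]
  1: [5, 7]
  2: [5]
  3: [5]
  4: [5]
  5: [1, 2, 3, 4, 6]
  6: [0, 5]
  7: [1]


Visit 2, push [5]
Visit 5, push [6, 4, 3, 1]
Visit 1, push [7]
Visit 7, push []
Visit 3, push []
Visit 4, push []
Visit 6, push [0]
Visit 0, push []

DFS order: [2, 5, 1, 7, 3, 4, 6, 0]


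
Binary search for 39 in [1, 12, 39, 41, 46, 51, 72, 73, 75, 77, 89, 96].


Step 1: lo=0, hi=11, mid=5, val=51
Step 2: lo=0, hi=4, mid=2, val=39

Found at index 2


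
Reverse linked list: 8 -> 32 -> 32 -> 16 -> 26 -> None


Step 1: curr=8, set curr.next=prev(None) | reversed so far: 8
Step 2: curr=32, set curr.next=prev(8) | reversed so far: 32 -> 8
Step 3: curr=32, set curr.next=prev(32) | reversed so far: 32 -> 32 -> 8
Step 4: curr=16, set curr.next=prev(32) | reversed so far: 16 -> 32 -> 32 -> 8
Step 5: curr=26, set curr.next=prev(16) | reversed so far: 26 -> 16 -> 32 -> 32 -> 8

26 -> 16 -> 32 -> 32 -> 8 -> None


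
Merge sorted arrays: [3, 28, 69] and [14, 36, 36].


Take 3 from A
Take 14 from B
Take 28 from A
Take 36 from B
Take 36 from B

Merged: [3, 14, 28, 36, 36, 69]


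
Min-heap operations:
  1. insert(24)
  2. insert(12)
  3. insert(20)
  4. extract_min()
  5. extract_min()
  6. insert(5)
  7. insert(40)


insert(24) -> [24]
insert(12) -> [12, 24]
insert(20) -> [12, 24, 20]
extract_min()->12, [20, 24]
extract_min()->20, [24]
insert(5) -> [5, 24]
insert(40) -> [5, 24, 40]

Final heap: [5, 24, 40]


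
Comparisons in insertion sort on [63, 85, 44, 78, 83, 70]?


Algorithm: insertion sort
Input: [63, 85, 44, 78, 83, 70]
Sorted: [44, 63, 70, 78, 83, 85]

11


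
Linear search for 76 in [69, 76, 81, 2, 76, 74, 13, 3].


i=0: 69!=76
i=1: 76==76 found!

Found at 1, 2 comps


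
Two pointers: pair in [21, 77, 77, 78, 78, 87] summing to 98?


lo=0(21)+hi=5(87)=108
lo=0(21)+hi=4(78)=99
lo=0(21)+hi=3(78)=99
lo=0(21)+hi=2(77)=98

Yes: 21+77=98


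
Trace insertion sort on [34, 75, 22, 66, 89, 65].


Initial: [34, 75, 22, 66, 89, 65]
Insert 75: [34, 75, 22, 66, 89, 65]
Insert 22: [22, 34, 75, 66, 89, 65]
Insert 66: [22, 34, 66, 75, 89, 65]
Insert 89: [22, 34, 66, 75, 89, 65]
Insert 65: [22, 34, 65, 66, 75, 89]

Sorted: [22, 34, 65, 66, 75, 89]


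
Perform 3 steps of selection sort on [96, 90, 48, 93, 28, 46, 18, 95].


Initial: [96, 90, 48, 93, 28, 46, 18, 95]
Step 1: min=18 at 6
  Swap: [18, 90, 48, 93, 28, 46, 96, 95]
Step 2: min=28 at 4
  Swap: [18, 28, 48, 93, 90, 46, 96, 95]
Step 3: min=46 at 5
  Swap: [18, 28, 46, 93, 90, 48, 96, 95]

After 3 steps: [18, 28, 46, 93, 90, 48, 96, 95]


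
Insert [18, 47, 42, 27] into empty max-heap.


Insert 18: [18]
Insert 47: [47, 18]
Insert 42: [47, 18, 42]
Insert 27: [47, 27, 42, 18]

Final heap: [47, 27, 42, 18]


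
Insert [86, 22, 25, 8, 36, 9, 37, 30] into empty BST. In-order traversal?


Insert 86: root
Insert 22: L from 86
Insert 25: L from 86 -> R from 22
Insert 8: L from 86 -> L from 22
Insert 36: L from 86 -> R from 22 -> R from 25
Insert 9: L from 86 -> L from 22 -> R from 8
Insert 37: L from 86 -> R from 22 -> R from 25 -> R from 36
Insert 30: L from 86 -> R from 22 -> R from 25 -> L from 36

In-order: [8, 9, 22, 25, 30, 36, 37, 86]


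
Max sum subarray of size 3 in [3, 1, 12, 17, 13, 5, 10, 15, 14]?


[0:3]: 16
[1:4]: 30
[2:5]: 42
[3:6]: 35
[4:7]: 28
[5:8]: 30
[6:9]: 39

Max: 42 at [2:5]


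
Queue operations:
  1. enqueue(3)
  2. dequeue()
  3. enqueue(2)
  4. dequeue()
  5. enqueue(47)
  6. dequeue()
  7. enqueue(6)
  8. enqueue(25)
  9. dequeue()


enqueue(3) -> [3]
dequeue()->3, []
enqueue(2) -> [2]
dequeue()->2, []
enqueue(47) -> [47]
dequeue()->47, []
enqueue(6) -> [6]
enqueue(25) -> [6, 25]
dequeue()->6, [25]

Final queue: [25]


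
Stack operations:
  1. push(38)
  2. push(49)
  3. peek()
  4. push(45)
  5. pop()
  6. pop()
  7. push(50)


push(38) -> [38]
push(49) -> [38, 49]
peek()->49
push(45) -> [38, 49, 45]
pop()->45, [38, 49]
pop()->49, [38]
push(50) -> [38, 50]

Final stack: [38, 50]


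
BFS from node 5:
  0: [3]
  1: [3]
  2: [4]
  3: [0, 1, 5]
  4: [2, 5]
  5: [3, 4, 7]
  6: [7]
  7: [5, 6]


Visit 5, enqueue [3, 4, 7]
Visit 3, enqueue [0, 1]
Visit 4, enqueue [2]
Visit 7, enqueue [6]
Visit 0, enqueue []
Visit 1, enqueue []
Visit 2, enqueue []
Visit 6, enqueue []

BFS order: [5, 3, 4, 7, 0, 1, 2, 6]


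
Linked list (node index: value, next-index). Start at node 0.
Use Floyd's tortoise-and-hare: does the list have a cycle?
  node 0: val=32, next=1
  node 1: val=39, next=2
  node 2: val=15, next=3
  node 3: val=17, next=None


Floyd's tortoise (slow, +1) and hare (fast, +2):
  init: slow=0, fast=0
  step 1: slow=1, fast=2
  step 2: fast 2->3->None, no cycle

Cycle: no


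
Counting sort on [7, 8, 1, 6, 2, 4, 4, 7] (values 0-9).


Input: [7, 8, 1, 6, 2, 4, 4, 7]
Counts: [0, 1, 1, 0, 2, 0, 1, 2, 1, 0]

Sorted: [1, 2, 4, 4, 6, 7, 7, 8]


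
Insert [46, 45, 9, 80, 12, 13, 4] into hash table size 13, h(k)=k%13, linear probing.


Insert 46: h=7 -> slot 7
Insert 45: h=6 -> slot 6
Insert 9: h=9 -> slot 9
Insert 80: h=2 -> slot 2
Insert 12: h=12 -> slot 12
Insert 13: h=0 -> slot 0
Insert 4: h=4 -> slot 4

Table: [13, None, 80, None, 4, None, 45, 46, None, 9, None, None, 12]


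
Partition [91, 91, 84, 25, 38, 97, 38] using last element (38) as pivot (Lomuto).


Pivot: 38
  25 <= 38: swap -> [25, 91, 84, 91, 38, 97, 38]
  38 <= 38: swap -> [25, 38, 84, 91, 91, 97, 38]
Place pivot at 2: [25, 38, 38, 91, 91, 97, 84]

Partitioned: [25, 38, 38, 91, 91, 97, 84]


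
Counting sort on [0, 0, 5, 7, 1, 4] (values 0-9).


Input: [0, 0, 5, 7, 1, 4]
Counts: [2, 1, 0, 0, 1, 1, 0, 1, 0, 0]

Sorted: [0, 0, 1, 4, 5, 7]


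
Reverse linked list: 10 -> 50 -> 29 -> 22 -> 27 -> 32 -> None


Step 1: curr=10, set curr.next=prev(None) | reversed so far: 10
Step 2: curr=50, set curr.next=prev(10) | reversed so far: 50 -> 10
Step 3: curr=29, set curr.next=prev(50) | reversed so far: 29 -> 50 -> 10
Step 4: curr=22, set curr.next=prev(29) | reversed so far: 22 -> 29 -> 50 -> 10
Step 5: curr=27, set curr.next=prev(22) | reversed so far: 27 -> 22 -> 29 -> 50 -> 10
Step 6: curr=32, set curr.next=prev(27) | reversed so far: 32 -> 27 -> 22 -> 29 -> 50 -> 10

32 -> 27 -> 22 -> 29 -> 50 -> 10 -> None


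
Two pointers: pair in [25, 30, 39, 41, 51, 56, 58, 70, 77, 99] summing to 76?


lo=0(25)+hi=9(99)=124
lo=0(25)+hi=8(77)=102
lo=0(25)+hi=7(70)=95
lo=0(25)+hi=6(58)=83
lo=0(25)+hi=5(56)=81
lo=0(25)+hi=4(51)=76

Yes: 25+51=76


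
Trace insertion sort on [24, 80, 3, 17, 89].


Initial: [24, 80, 3, 17, 89]
Insert 80: [24, 80, 3, 17, 89]
Insert 3: [3, 24, 80, 17, 89]
Insert 17: [3, 17, 24, 80, 89]
Insert 89: [3, 17, 24, 80, 89]

Sorted: [3, 17, 24, 80, 89]


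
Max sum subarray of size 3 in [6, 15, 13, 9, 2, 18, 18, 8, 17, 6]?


[0:3]: 34
[1:4]: 37
[2:5]: 24
[3:6]: 29
[4:7]: 38
[5:8]: 44
[6:9]: 43
[7:10]: 31

Max: 44 at [5:8]


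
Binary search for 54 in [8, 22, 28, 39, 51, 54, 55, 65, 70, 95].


Step 1: lo=0, hi=9, mid=4, val=51
Step 2: lo=5, hi=9, mid=7, val=65
Step 3: lo=5, hi=6, mid=5, val=54

Found at index 5


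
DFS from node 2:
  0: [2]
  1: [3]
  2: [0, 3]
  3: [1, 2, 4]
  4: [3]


Visit 2, push [3, 0]
Visit 0, push []
Visit 3, push [4, 1]
Visit 1, push []
Visit 4, push []

DFS order: [2, 0, 3, 1, 4]


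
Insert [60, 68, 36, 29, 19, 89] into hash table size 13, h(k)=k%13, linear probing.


Insert 60: h=8 -> slot 8
Insert 68: h=3 -> slot 3
Insert 36: h=10 -> slot 10
Insert 29: h=3, 1 probes -> slot 4
Insert 19: h=6 -> slot 6
Insert 89: h=11 -> slot 11

Table: [None, None, None, 68, 29, None, 19, None, 60, None, 36, 89, None]


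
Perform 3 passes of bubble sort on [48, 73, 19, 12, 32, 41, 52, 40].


Initial: [48, 73, 19, 12, 32, 41, 52, 40]
Pass 1: [48, 19, 12, 32, 41, 52, 40, 73] (6 swaps)
Pass 2: [19, 12, 32, 41, 48, 40, 52, 73] (5 swaps)
Pass 3: [12, 19, 32, 41, 40, 48, 52, 73] (2 swaps)

After 3 passes: [12, 19, 32, 41, 40, 48, 52, 73]


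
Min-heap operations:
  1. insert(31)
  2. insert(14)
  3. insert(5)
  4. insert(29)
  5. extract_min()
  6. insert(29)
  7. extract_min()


insert(31) -> [31]
insert(14) -> [14, 31]
insert(5) -> [5, 31, 14]
insert(29) -> [5, 29, 14, 31]
extract_min()->5, [14, 29, 31]
insert(29) -> [14, 29, 31, 29]
extract_min()->14, [29, 29, 31]

Final heap: [29, 29, 31]


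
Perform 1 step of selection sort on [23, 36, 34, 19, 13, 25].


Initial: [23, 36, 34, 19, 13, 25]
Step 1: min=13 at 4
  Swap: [13, 36, 34, 19, 23, 25]

After 1 step: [13, 36, 34, 19, 23, 25]


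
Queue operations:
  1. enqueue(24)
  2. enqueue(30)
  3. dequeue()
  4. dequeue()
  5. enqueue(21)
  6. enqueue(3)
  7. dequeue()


enqueue(24) -> [24]
enqueue(30) -> [24, 30]
dequeue()->24, [30]
dequeue()->30, []
enqueue(21) -> [21]
enqueue(3) -> [21, 3]
dequeue()->21, [3]

Final queue: [3]


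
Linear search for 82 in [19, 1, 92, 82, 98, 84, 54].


i=0: 19!=82
i=1: 1!=82
i=2: 92!=82
i=3: 82==82 found!

Found at 3, 4 comps


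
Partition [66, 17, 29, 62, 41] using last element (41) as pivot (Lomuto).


Pivot: 41
  17 <= 41: swap -> [17, 66, 29, 62, 41]
  29 <= 41: swap -> [17, 29, 66, 62, 41]
Place pivot at 2: [17, 29, 41, 62, 66]

Partitioned: [17, 29, 41, 62, 66]


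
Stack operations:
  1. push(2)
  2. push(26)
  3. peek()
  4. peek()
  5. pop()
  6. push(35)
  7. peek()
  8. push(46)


push(2) -> [2]
push(26) -> [2, 26]
peek()->26
peek()->26
pop()->26, [2]
push(35) -> [2, 35]
peek()->35
push(46) -> [2, 35, 46]

Final stack: [2, 35, 46]


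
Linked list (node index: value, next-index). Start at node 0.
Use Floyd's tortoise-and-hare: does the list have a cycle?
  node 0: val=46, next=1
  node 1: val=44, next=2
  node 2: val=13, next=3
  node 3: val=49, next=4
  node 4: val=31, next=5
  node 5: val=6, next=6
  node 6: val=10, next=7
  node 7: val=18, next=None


Floyd's tortoise (slow, +1) and hare (fast, +2):
  init: slow=0, fast=0
  step 1: slow=1, fast=2
  step 2: slow=2, fast=4
  step 3: slow=3, fast=6
  step 4: fast 6->7->None, no cycle

Cycle: no


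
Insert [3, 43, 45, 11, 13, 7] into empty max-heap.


Insert 3: [3]
Insert 43: [43, 3]
Insert 45: [45, 3, 43]
Insert 11: [45, 11, 43, 3]
Insert 13: [45, 13, 43, 3, 11]
Insert 7: [45, 13, 43, 3, 11, 7]

Final heap: [45, 13, 43, 3, 11, 7]


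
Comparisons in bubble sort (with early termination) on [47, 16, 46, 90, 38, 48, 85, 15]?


Algorithm: bubble sort (with early termination)
Input: [47, 16, 46, 90, 38, 48, 85, 15]
Sorted: [15, 16, 38, 46, 47, 48, 85, 90]

28


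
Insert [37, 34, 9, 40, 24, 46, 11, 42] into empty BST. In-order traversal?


Insert 37: root
Insert 34: L from 37
Insert 9: L from 37 -> L from 34
Insert 40: R from 37
Insert 24: L from 37 -> L from 34 -> R from 9
Insert 46: R from 37 -> R from 40
Insert 11: L from 37 -> L from 34 -> R from 9 -> L from 24
Insert 42: R from 37 -> R from 40 -> L from 46

In-order: [9, 11, 24, 34, 37, 40, 42, 46]


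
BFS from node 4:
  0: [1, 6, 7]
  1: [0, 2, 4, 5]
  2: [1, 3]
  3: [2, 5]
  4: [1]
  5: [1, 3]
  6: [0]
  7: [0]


Visit 4, enqueue [1]
Visit 1, enqueue [0, 2, 5]
Visit 0, enqueue [6, 7]
Visit 2, enqueue [3]
Visit 5, enqueue []
Visit 6, enqueue []
Visit 7, enqueue []
Visit 3, enqueue []

BFS order: [4, 1, 0, 2, 5, 6, 7, 3]


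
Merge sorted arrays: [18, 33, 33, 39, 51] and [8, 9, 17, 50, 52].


Take 8 from B
Take 9 from B
Take 17 from B
Take 18 from A
Take 33 from A
Take 33 from A
Take 39 from A
Take 50 from B
Take 51 from A

Merged: [8, 9, 17, 18, 33, 33, 39, 50, 51, 52]


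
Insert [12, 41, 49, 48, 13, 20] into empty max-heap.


Insert 12: [12]
Insert 41: [41, 12]
Insert 49: [49, 12, 41]
Insert 48: [49, 48, 41, 12]
Insert 13: [49, 48, 41, 12, 13]
Insert 20: [49, 48, 41, 12, 13, 20]

Final heap: [49, 48, 41, 12, 13, 20]


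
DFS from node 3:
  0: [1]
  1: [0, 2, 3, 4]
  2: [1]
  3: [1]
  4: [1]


Visit 3, push [1]
Visit 1, push [4, 2, 0]
Visit 0, push []
Visit 2, push []
Visit 4, push []

DFS order: [3, 1, 0, 2, 4]


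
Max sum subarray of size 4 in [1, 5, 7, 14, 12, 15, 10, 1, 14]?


[0:4]: 27
[1:5]: 38
[2:6]: 48
[3:7]: 51
[4:8]: 38
[5:9]: 40

Max: 51 at [3:7]


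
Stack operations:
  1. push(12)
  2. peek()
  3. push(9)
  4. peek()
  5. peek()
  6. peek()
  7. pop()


push(12) -> [12]
peek()->12
push(9) -> [12, 9]
peek()->9
peek()->9
peek()->9
pop()->9, [12]

Final stack: [12]


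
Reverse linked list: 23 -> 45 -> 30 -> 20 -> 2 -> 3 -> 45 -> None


Step 1: curr=23, set curr.next=prev(None) | reversed so far: 23
Step 2: curr=45, set curr.next=prev(23) | reversed so far: 45 -> 23
Step 3: curr=30, set curr.next=prev(45) | reversed so far: 30 -> 45 -> 23
Step 4: curr=20, set curr.next=prev(30) | reversed so far: 20 -> 30 -> 45 -> 23
Step 5: curr=2, set curr.next=prev(20) | reversed so far: 2 -> 20 -> 30 -> 45 -> 23
Step 6: curr=3, set curr.next=prev(2) | reversed so far: 3 -> 2 -> 20 -> 30 -> 45 -> 23
Step 7: curr=45, set curr.next=prev(3) | reversed so far: 45 -> 3 -> 2 -> 20 -> 30 -> 45 -> 23

45 -> 3 -> 2 -> 20 -> 30 -> 45 -> 23 -> None


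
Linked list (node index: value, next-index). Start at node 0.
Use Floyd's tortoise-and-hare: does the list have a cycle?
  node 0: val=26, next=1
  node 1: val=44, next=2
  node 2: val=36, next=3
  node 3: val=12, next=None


Floyd's tortoise (slow, +1) and hare (fast, +2):
  init: slow=0, fast=0
  step 1: slow=1, fast=2
  step 2: fast 2->3->None, no cycle

Cycle: no


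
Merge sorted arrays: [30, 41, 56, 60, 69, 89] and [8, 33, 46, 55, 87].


Take 8 from B
Take 30 from A
Take 33 from B
Take 41 from A
Take 46 from B
Take 55 from B
Take 56 from A
Take 60 from A
Take 69 from A
Take 87 from B

Merged: [8, 30, 33, 41, 46, 55, 56, 60, 69, 87, 89]


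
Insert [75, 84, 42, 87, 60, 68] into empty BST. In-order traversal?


Insert 75: root
Insert 84: R from 75
Insert 42: L from 75
Insert 87: R from 75 -> R from 84
Insert 60: L from 75 -> R from 42
Insert 68: L from 75 -> R from 42 -> R from 60

In-order: [42, 60, 68, 75, 84, 87]


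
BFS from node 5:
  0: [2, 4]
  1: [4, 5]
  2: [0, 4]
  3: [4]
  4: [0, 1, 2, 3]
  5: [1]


Visit 5, enqueue [1]
Visit 1, enqueue [4]
Visit 4, enqueue [0, 2, 3]
Visit 0, enqueue []
Visit 2, enqueue []
Visit 3, enqueue []

BFS order: [5, 1, 4, 0, 2, 3]


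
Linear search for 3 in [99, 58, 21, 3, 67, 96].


i=0: 99!=3
i=1: 58!=3
i=2: 21!=3
i=3: 3==3 found!

Found at 3, 4 comps


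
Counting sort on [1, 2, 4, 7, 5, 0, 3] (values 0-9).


Input: [1, 2, 4, 7, 5, 0, 3]
Counts: [1, 1, 1, 1, 1, 1, 0, 1, 0, 0]

Sorted: [0, 1, 2, 3, 4, 5, 7]


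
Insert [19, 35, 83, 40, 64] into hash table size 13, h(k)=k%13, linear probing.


Insert 19: h=6 -> slot 6
Insert 35: h=9 -> slot 9
Insert 83: h=5 -> slot 5
Insert 40: h=1 -> slot 1
Insert 64: h=12 -> slot 12

Table: [None, 40, None, None, None, 83, 19, None, None, 35, None, None, 64]


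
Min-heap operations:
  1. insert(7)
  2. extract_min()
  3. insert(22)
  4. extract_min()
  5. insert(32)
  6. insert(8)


insert(7) -> [7]
extract_min()->7, []
insert(22) -> [22]
extract_min()->22, []
insert(32) -> [32]
insert(8) -> [8, 32]

Final heap: [8, 32]


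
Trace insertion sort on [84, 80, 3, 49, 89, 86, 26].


Initial: [84, 80, 3, 49, 89, 86, 26]
Insert 80: [80, 84, 3, 49, 89, 86, 26]
Insert 3: [3, 80, 84, 49, 89, 86, 26]
Insert 49: [3, 49, 80, 84, 89, 86, 26]
Insert 89: [3, 49, 80, 84, 89, 86, 26]
Insert 86: [3, 49, 80, 84, 86, 89, 26]
Insert 26: [3, 26, 49, 80, 84, 86, 89]

Sorted: [3, 26, 49, 80, 84, 86, 89]


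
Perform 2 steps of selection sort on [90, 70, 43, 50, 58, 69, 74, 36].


Initial: [90, 70, 43, 50, 58, 69, 74, 36]
Step 1: min=36 at 7
  Swap: [36, 70, 43, 50, 58, 69, 74, 90]
Step 2: min=43 at 2
  Swap: [36, 43, 70, 50, 58, 69, 74, 90]

After 2 steps: [36, 43, 70, 50, 58, 69, 74, 90]


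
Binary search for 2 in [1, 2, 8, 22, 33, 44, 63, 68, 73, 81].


Step 1: lo=0, hi=9, mid=4, val=33
Step 2: lo=0, hi=3, mid=1, val=2

Found at index 1


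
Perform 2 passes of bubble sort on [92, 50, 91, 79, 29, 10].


Initial: [92, 50, 91, 79, 29, 10]
Pass 1: [50, 91, 79, 29, 10, 92] (5 swaps)
Pass 2: [50, 79, 29, 10, 91, 92] (3 swaps)

After 2 passes: [50, 79, 29, 10, 91, 92]


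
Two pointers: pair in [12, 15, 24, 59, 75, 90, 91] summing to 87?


lo=0(12)+hi=6(91)=103
lo=0(12)+hi=5(90)=102
lo=0(12)+hi=4(75)=87

Yes: 12+75=87


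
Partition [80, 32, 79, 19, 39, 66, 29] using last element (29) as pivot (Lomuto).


Pivot: 29
  19 <= 29: swap -> [19, 32, 79, 80, 39, 66, 29]
Place pivot at 1: [19, 29, 79, 80, 39, 66, 32]

Partitioned: [19, 29, 79, 80, 39, 66, 32]


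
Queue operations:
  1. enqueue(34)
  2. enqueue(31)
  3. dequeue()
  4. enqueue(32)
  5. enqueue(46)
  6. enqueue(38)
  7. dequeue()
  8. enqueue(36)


enqueue(34) -> [34]
enqueue(31) -> [34, 31]
dequeue()->34, [31]
enqueue(32) -> [31, 32]
enqueue(46) -> [31, 32, 46]
enqueue(38) -> [31, 32, 46, 38]
dequeue()->31, [32, 46, 38]
enqueue(36) -> [32, 46, 38, 36]

Final queue: [32, 46, 38, 36]


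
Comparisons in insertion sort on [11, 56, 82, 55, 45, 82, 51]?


Algorithm: insertion sort
Input: [11, 56, 82, 55, 45, 82, 51]
Sorted: [11, 45, 51, 55, 56, 82, 82]

15


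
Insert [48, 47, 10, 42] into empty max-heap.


Insert 48: [48]
Insert 47: [48, 47]
Insert 10: [48, 47, 10]
Insert 42: [48, 47, 10, 42]

Final heap: [48, 47, 10, 42]


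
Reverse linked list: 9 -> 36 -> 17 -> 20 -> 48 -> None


Step 1: curr=9, set curr.next=prev(None) | reversed so far: 9
Step 2: curr=36, set curr.next=prev(9) | reversed so far: 36 -> 9
Step 3: curr=17, set curr.next=prev(36) | reversed so far: 17 -> 36 -> 9
Step 4: curr=20, set curr.next=prev(17) | reversed so far: 20 -> 17 -> 36 -> 9
Step 5: curr=48, set curr.next=prev(20) | reversed so far: 48 -> 20 -> 17 -> 36 -> 9

48 -> 20 -> 17 -> 36 -> 9 -> None


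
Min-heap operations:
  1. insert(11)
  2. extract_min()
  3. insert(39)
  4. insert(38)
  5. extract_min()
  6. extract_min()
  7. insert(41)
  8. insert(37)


insert(11) -> [11]
extract_min()->11, []
insert(39) -> [39]
insert(38) -> [38, 39]
extract_min()->38, [39]
extract_min()->39, []
insert(41) -> [41]
insert(37) -> [37, 41]

Final heap: [37, 41]


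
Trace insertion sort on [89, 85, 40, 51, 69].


Initial: [89, 85, 40, 51, 69]
Insert 85: [85, 89, 40, 51, 69]
Insert 40: [40, 85, 89, 51, 69]
Insert 51: [40, 51, 85, 89, 69]
Insert 69: [40, 51, 69, 85, 89]

Sorted: [40, 51, 69, 85, 89]


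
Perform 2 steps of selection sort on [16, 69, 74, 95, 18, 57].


Initial: [16, 69, 74, 95, 18, 57]
Step 1: min=16 at 0
  Swap: [16, 69, 74, 95, 18, 57]
Step 2: min=18 at 4
  Swap: [16, 18, 74, 95, 69, 57]

After 2 steps: [16, 18, 74, 95, 69, 57]


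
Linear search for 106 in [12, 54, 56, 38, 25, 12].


i=0: 12!=106
i=1: 54!=106
i=2: 56!=106
i=3: 38!=106
i=4: 25!=106
i=5: 12!=106

Not found, 6 comps


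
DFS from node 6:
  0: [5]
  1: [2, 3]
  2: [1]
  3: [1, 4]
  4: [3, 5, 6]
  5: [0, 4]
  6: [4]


Visit 6, push [4]
Visit 4, push [5, 3]
Visit 3, push [1]
Visit 1, push [2]
Visit 2, push []
Visit 5, push [0]
Visit 0, push []

DFS order: [6, 4, 3, 1, 2, 5, 0]


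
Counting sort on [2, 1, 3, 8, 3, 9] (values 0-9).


Input: [2, 1, 3, 8, 3, 9]
Counts: [0, 1, 1, 2, 0, 0, 0, 0, 1, 1]

Sorted: [1, 2, 3, 3, 8, 9]


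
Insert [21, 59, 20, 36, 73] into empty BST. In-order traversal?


Insert 21: root
Insert 59: R from 21
Insert 20: L from 21
Insert 36: R from 21 -> L from 59
Insert 73: R from 21 -> R from 59

In-order: [20, 21, 36, 59, 73]


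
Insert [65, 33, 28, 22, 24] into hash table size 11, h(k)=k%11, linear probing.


Insert 65: h=10 -> slot 10
Insert 33: h=0 -> slot 0
Insert 28: h=6 -> slot 6
Insert 22: h=0, 1 probes -> slot 1
Insert 24: h=2 -> slot 2

Table: [33, 22, 24, None, None, None, 28, None, None, None, 65]


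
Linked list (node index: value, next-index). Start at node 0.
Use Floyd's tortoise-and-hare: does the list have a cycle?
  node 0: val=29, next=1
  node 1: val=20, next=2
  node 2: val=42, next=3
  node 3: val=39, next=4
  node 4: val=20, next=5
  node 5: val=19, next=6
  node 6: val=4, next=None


Floyd's tortoise (slow, +1) and hare (fast, +2):
  init: slow=0, fast=0
  step 1: slow=1, fast=2
  step 2: slow=2, fast=4
  step 3: slow=3, fast=6
  step 4: fast -> None, no cycle

Cycle: no


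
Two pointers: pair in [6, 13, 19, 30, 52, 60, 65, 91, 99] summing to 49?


lo=0(6)+hi=8(99)=105
lo=0(6)+hi=7(91)=97
lo=0(6)+hi=6(65)=71
lo=0(6)+hi=5(60)=66
lo=0(6)+hi=4(52)=58
lo=0(6)+hi=3(30)=36
lo=1(13)+hi=3(30)=43
lo=2(19)+hi=3(30)=49

Yes: 19+30=49


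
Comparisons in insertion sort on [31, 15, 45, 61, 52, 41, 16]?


Algorithm: insertion sort
Input: [31, 15, 45, 61, 52, 41, 16]
Sorted: [15, 16, 31, 41, 45, 52, 61]

15


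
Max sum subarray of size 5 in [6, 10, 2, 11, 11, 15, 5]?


[0:5]: 40
[1:6]: 49
[2:7]: 44

Max: 49 at [1:6]


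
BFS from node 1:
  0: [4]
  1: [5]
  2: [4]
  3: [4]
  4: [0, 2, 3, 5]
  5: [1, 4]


Visit 1, enqueue [5]
Visit 5, enqueue [4]
Visit 4, enqueue [0, 2, 3]
Visit 0, enqueue []
Visit 2, enqueue []
Visit 3, enqueue []

BFS order: [1, 5, 4, 0, 2, 3]


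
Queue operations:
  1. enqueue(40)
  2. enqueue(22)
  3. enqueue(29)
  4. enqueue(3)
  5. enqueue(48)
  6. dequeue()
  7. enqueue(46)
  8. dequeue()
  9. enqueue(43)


enqueue(40) -> [40]
enqueue(22) -> [40, 22]
enqueue(29) -> [40, 22, 29]
enqueue(3) -> [40, 22, 29, 3]
enqueue(48) -> [40, 22, 29, 3, 48]
dequeue()->40, [22, 29, 3, 48]
enqueue(46) -> [22, 29, 3, 48, 46]
dequeue()->22, [29, 3, 48, 46]
enqueue(43) -> [29, 3, 48, 46, 43]

Final queue: [29, 3, 48, 46, 43]


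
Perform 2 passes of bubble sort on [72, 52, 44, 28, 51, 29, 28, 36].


Initial: [72, 52, 44, 28, 51, 29, 28, 36]
Pass 1: [52, 44, 28, 51, 29, 28, 36, 72] (7 swaps)
Pass 2: [44, 28, 51, 29, 28, 36, 52, 72] (6 swaps)

After 2 passes: [44, 28, 51, 29, 28, 36, 52, 72]


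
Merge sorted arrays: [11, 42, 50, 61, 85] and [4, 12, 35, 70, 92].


Take 4 from B
Take 11 from A
Take 12 from B
Take 35 from B
Take 42 from A
Take 50 from A
Take 61 from A
Take 70 from B
Take 85 from A

Merged: [4, 11, 12, 35, 42, 50, 61, 70, 85, 92]


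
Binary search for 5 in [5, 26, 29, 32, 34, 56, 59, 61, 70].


Step 1: lo=0, hi=8, mid=4, val=34
Step 2: lo=0, hi=3, mid=1, val=26
Step 3: lo=0, hi=0, mid=0, val=5

Found at index 0


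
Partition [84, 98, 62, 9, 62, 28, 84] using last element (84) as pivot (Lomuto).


Pivot: 84
  84 <= 84: advance i (no swap)
  62 <= 84: swap -> [84, 62, 98, 9, 62, 28, 84]
  9 <= 84: swap -> [84, 62, 9, 98, 62, 28, 84]
  62 <= 84: swap -> [84, 62, 9, 62, 98, 28, 84]
  28 <= 84: swap -> [84, 62, 9, 62, 28, 98, 84]
Place pivot at 5: [84, 62, 9, 62, 28, 84, 98]

Partitioned: [84, 62, 9, 62, 28, 84, 98]


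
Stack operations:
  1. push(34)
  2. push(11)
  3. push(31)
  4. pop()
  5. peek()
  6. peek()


push(34) -> [34]
push(11) -> [34, 11]
push(31) -> [34, 11, 31]
pop()->31, [34, 11]
peek()->11
peek()->11

Final stack: [34, 11]


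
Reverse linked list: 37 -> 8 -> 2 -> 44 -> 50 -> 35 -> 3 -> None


Step 1: curr=37, set curr.next=prev(None) | reversed so far: 37
Step 2: curr=8, set curr.next=prev(37) | reversed so far: 8 -> 37
Step 3: curr=2, set curr.next=prev(8) | reversed so far: 2 -> 8 -> 37
Step 4: curr=44, set curr.next=prev(2) | reversed so far: 44 -> 2 -> 8 -> 37
Step 5: curr=50, set curr.next=prev(44) | reversed so far: 50 -> 44 -> 2 -> 8 -> 37
Step 6: curr=35, set curr.next=prev(50) | reversed so far: 35 -> 50 -> 44 -> 2 -> 8 -> 37
Step 7: curr=3, set curr.next=prev(35) | reversed so far: 3 -> 35 -> 50 -> 44 -> 2 -> 8 -> 37

3 -> 35 -> 50 -> 44 -> 2 -> 8 -> 37 -> None


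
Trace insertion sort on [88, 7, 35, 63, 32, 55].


Initial: [88, 7, 35, 63, 32, 55]
Insert 7: [7, 88, 35, 63, 32, 55]
Insert 35: [7, 35, 88, 63, 32, 55]
Insert 63: [7, 35, 63, 88, 32, 55]
Insert 32: [7, 32, 35, 63, 88, 55]
Insert 55: [7, 32, 35, 55, 63, 88]

Sorted: [7, 32, 35, 55, 63, 88]


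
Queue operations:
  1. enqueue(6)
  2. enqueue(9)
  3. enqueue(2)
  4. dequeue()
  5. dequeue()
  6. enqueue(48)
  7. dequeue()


enqueue(6) -> [6]
enqueue(9) -> [6, 9]
enqueue(2) -> [6, 9, 2]
dequeue()->6, [9, 2]
dequeue()->9, [2]
enqueue(48) -> [2, 48]
dequeue()->2, [48]

Final queue: [48]


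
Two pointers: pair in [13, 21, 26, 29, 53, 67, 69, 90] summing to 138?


lo=0(13)+hi=7(90)=103
lo=1(21)+hi=7(90)=111
lo=2(26)+hi=7(90)=116
lo=3(29)+hi=7(90)=119
lo=4(53)+hi=7(90)=143
lo=4(53)+hi=6(69)=122
lo=5(67)+hi=6(69)=136

No pair found


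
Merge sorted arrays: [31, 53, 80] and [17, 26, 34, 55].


Take 17 from B
Take 26 from B
Take 31 from A
Take 34 from B
Take 53 from A
Take 55 from B

Merged: [17, 26, 31, 34, 53, 55, 80]


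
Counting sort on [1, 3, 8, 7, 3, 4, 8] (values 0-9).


Input: [1, 3, 8, 7, 3, 4, 8]
Counts: [0, 1, 0, 2, 1, 0, 0, 1, 2, 0]

Sorted: [1, 3, 3, 4, 7, 8, 8]


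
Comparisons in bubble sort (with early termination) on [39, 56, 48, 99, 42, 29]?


Algorithm: bubble sort (with early termination)
Input: [39, 56, 48, 99, 42, 29]
Sorted: [29, 39, 42, 48, 56, 99]

15


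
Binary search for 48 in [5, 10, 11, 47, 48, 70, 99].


Step 1: lo=0, hi=6, mid=3, val=47
Step 2: lo=4, hi=6, mid=5, val=70
Step 3: lo=4, hi=4, mid=4, val=48

Found at index 4


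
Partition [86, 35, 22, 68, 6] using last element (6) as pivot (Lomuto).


Pivot: 6
Place pivot at 0: [6, 35, 22, 68, 86]

Partitioned: [6, 35, 22, 68, 86]


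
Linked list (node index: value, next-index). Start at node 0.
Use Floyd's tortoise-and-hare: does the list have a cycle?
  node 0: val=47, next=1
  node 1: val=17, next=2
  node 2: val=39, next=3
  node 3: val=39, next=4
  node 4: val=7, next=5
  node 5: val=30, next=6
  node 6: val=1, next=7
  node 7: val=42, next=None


Floyd's tortoise (slow, +1) and hare (fast, +2):
  init: slow=0, fast=0
  step 1: slow=1, fast=2
  step 2: slow=2, fast=4
  step 3: slow=3, fast=6
  step 4: fast 6->7->None, no cycle

Cycle: no


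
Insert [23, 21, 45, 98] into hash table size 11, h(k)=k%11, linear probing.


Insert 23: h=1 -> slot 1
Insert 21: h=10 -> slot 10
Insert 45: h=1, 1 probes -> slot 2
Insert 98: h=10, 1 probes -> slot 0

Table: [98, 23, 45, None, None, None, None, None, None, None, 21]


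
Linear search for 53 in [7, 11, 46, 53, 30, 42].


i=0: 7!=53
i=1: 11!=53
i=2: 46!=53
i=3: 53==53 found!

Found at 3, 4 comps


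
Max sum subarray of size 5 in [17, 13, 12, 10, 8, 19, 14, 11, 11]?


[0:5]: 60
[1:6]: 62
[2:7]: 63
[3:8]: 62
[4:9]: 63

Max: 63 at [2:7]


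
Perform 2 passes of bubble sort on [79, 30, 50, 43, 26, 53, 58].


Initial: [79, 30, 50, 43, 26, 53, 58]
Pass 1: [30, 50, 43, 26, 53, 58, 79] (6 swaps)
Pass 2: [30, 43, 26, 50, 53, 58, 79] (2 swaps)

After 2 passes: [30, 43, 26, 50, 53, 58, 79]


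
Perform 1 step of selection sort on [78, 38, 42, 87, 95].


Initial: [78, 38, 42, 87, 95]
Step 1: min=38 at 1
  Swap: [38, 78, 42, 87, 95]

After 1 step: [38, 78, 42, 87, 95]


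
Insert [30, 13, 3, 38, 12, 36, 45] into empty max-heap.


Insert 30: [30]
Insert 13: [30, 13]
Insert 3: [30, 13, 3]
Insert 38: [38, 30, 3, 13]
Insert 12: [38, 30, 3, 13, 12]
Insert 36: [38, 30, 36, 13, 12, 3]
Insert 45: [45, 30, 38, 13, 12, 3, 36]

Final heap: [45, 30, 38, 13, 12, 3, 36]


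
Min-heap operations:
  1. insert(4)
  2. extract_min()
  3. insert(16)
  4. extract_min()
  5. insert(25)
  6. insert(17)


insert(4) -> [4]
extract_min()->4, []
insert(16) -> [16]
extract_min()->16, []
insert(25) -> [25]
insert(17) -> [17, 25]

Final heap: [17, 25]


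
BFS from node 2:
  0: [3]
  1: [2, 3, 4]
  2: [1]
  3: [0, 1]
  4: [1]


Visit 2, enqueue [1]
Visit 1, enqueue [3, 4]
Visit 3, enqueue [0]
Visit 4, enqueue []
Visit 0, enqueue []

BFS order: [2, 1, 3, 4, 0]


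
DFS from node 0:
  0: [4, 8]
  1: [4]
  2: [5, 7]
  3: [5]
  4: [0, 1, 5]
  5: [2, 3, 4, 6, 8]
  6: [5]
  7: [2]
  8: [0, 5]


Visit 0, push [8, 4]
Visit 4, push [5, 1]
Visit 1, push []
Visit 5, push [8, 6, 3, 2]
Visit 2, push [7]
Visit 7, push []
Visit 3, push []
Visit 6, push []
Visit 8, push []

DFS order: [0, 4, 1, 5, 2, 7, 3, 6, 8]


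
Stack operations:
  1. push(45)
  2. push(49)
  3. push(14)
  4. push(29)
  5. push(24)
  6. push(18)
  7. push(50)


push(45) -> [45]
push(49) -> [45, 49]
push(14) -> [45, 49, 14]
push(29) -> [45, 49, 14, 29]
push(24) -> [45, 49, 14, 29, 24]
push(18) -> [45, 49, 14, 29, 24, 18]
push(50) -> [45, 49, 14, 29, 24, 18, 50]

Final stack: [45, 49, 14, 29, 24, 18, 50]


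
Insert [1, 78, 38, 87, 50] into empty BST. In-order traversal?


Insert 1: root
Insert 78: R from 1
Insert 38: R from 1 -> L from 78
Insert 87: R from 1 -> R from 78
Insert 50: R from 1 -> L from 78 -> R from 38

In-order: [1, 38, 50, 78, 87]


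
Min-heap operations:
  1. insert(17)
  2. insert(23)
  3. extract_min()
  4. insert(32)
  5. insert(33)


insert(17) -> [17]
insert(23) -> [17, 23]
extract_min()->17, [23]
insert(32) -> [23, 32]
insert(33) -> [23, 32, 33]

Final heap: [23, 32, 33]


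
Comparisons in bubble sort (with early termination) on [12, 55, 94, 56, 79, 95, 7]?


Algorithm: bubble sort (with early termination)
Input: [12, 55, 94, 56, 79, 95, 7]
Sorted: [7, 12, 55, 56, 79, 94, 95]

21


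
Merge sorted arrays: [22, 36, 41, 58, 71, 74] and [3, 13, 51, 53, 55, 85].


Take 3 from B
Take 13 from B
Take 22 from A
Take 36 from A
Take 41 from A
Take 51 from B
Take 53 from B
Take 55 from B
Take 58 from A
Take 71 from A
Take 74 from A

Merged: [3, 13, 22, 36, 41, 51, 53, 55, 58, 71, 74, 85]


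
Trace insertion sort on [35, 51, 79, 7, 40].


Initial: [35, 51, 79, 7, 40]
Insert 51: [35, 51, 79, 7, 40]
Insert 79: [35, 51, 79, 7, 40]
Insert 7: [7, 35, 51, 79, 40]
Insert 40: [7, 35, 40, 51, 79]

Sorted: [7, 35, 40, 51, 79]


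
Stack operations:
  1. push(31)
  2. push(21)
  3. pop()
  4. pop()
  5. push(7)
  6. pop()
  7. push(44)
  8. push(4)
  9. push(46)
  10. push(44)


push(31) -> [31]
push(21) -> [31, 21]
pop()->21, [31]
pop()->31, []
push(7) -> [7]
pop()->7, []
push(44) -> [44]
push(4) -> [44, 4]
push(46) -> [44, 4, 46]
push(44) -> [44, 4, 46, 44]

Final stack: [44, 4, 46, 44]


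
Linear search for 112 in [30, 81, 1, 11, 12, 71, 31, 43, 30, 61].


i=0: 30!=112
i=1: 81!=112
i=2: 1!=112
i=3: 11!=112
i=4: 12!=112
i=5: 71!=112
i=6: 31!=112
i=7: 43!=112
i=8: 30!=112
i=9: 61!=112

Not found, 10 comps


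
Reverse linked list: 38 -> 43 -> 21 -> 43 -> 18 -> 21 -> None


Step 1: curr=38, set curr.next=prev(None) | reversed so far: 38
Step 2: curr=43, set curr.next=prev(38) | reversed so far: 43 -> 38
Step 3: curr=21, set curr.next=prev(43) | reversed so far: 21 -> 43 -> 38
Step 4: curr=43, set curr.next=prev(21) | reversed so far: 43 -> 21 -> 43 -> 38
Step 5: curr=18, set curr.next=prev(43) | reversed so far: 18 -> 43 -> 21 -> 43 -> 38
Step 6: curr=21, set curr.next=prev(18) | reversed so far: 21 -> 18 -> 43 -> 21 -> 43 -> 38

21 -> 18 -> 43 -> 21 -> 43 -> 38 -> None


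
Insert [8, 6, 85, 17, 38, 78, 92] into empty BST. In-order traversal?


Insert 8: root
Insert 6: L from 8
Insert 85: R from 8
Insert 17: R from 8 -> L from 85
Insert 38: R from 8 -> L from 85 -> R from 17
Insert 78: R from 8 -> L from 85 -> R from 17 -> R from 38
Insert 92: R from 8 -> R from 85

In-order: [6, 8, 17, 38, 78, 85, 92]


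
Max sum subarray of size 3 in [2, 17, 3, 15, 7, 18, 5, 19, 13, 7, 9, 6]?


[0:3]: 22
[1:4]: 35
[2:5]: 25
[3:6]: 40
[4:7]: 30
[5:8]: 42
[6:9]: 37
[7:10]: 39
[8:11]: 29
[9:12]: 22

Max: 42 at [5:8]


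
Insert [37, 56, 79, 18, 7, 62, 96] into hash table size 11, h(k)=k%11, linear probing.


Insert 37: h=4 -> slot 4
Insert 56: h=1 -> slot 1
Insert 79: h=2 -> slot 2
Insert 18: h=7 -> slot 7
Insert 7: h=7, 1 probes -> slot 8
Insert 62: h=7, 2 probes -> slot 9
Insert 96: h=8, 2 probes -> slot 10

Table: [None, 56, 79, None, 37, None, None, 18, 7, 62, 96]


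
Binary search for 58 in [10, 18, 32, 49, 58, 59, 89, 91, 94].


Step 1: lo=0, hi=8, mid=4, val=58

Found at index 4


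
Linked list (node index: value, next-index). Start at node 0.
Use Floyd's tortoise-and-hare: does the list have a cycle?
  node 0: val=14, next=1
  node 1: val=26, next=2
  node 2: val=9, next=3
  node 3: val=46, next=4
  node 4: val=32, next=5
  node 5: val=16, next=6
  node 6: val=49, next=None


Floyd's tortoise (slow, +1) and hare (fast, +2):
  init: slow=0, fast=0
  step 1: slow=1, fast=2
  step 2: slow=2, fast=4
  step 3: slow=3, fast=6
  step 4: fast -> None, no cycle

Cycle: no


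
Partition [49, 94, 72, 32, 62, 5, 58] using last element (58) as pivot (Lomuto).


Pivot: 58
  49 <= 58: advance i (no swap)
  32 <= 58: swap -> [49, 32, 72, 94, 62, 5, 58]
  5 <= 58: swap -> [49, 32, 5, 94, 62, 72, 58]
Place pivot at 3: [49, 32, 5, 58, 62, 72, 94]

Partitioned: [49, 32, 5, 58, 62, 72, 94]


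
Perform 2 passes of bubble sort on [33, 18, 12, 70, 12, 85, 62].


Initial: [33, 18, 12, 70, 12, 85, 62]
Pass 1: [18, 12, 33, 12, 70, 62, 85] (4 swaps)
Pass 2: [12, 18, 12, 33, 62, 70, 85] (3 swaps)

After 2 passes: [12, 18, 12, 33, 62, 70, 85]


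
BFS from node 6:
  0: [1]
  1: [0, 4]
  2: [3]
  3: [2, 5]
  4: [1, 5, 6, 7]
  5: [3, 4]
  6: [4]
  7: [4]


Visit 6, enqueue [4]
Visit 4, enqueue [1, 5, 7]
Visit 1, enqueue [0]
Visit 5, enqueue [3]
Visit 7, enqueue []
Visit 0, enqueue []
Visit 3, enqueue [2]
Visit 2, enqueue []

BFS order: [6, 4, 1, 5, 7, 0, 3, 2]


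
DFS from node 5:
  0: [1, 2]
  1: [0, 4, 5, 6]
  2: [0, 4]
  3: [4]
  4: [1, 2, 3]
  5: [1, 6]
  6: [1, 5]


Visit 5, push [6, 1]
Visit 1, push [6, 4, 0]
Visit 0, push [2]
Visit 2, push [4]
Visit 4, push [3]
Visit 3, push []
Visit 6, push []

DFS order: [5, 1, 0, 2, 4, 3, 6]


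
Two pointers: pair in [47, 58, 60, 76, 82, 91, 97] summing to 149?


lo=0(47)+hi=6(97)=144
lo=1(58)+hi=6(97)=155
lo=1(58)+hi=5(91)=149

Yes: 58+91=149


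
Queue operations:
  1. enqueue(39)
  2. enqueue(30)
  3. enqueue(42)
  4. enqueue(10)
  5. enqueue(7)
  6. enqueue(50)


enqueue(39) -> [39]
enqueue(30) -> [39, 30]
enqueue(42) -> [39, 30, 42]
enqueue(10) -> [39, 30, 42, 10]
enqueue(7) -> [39, 30, 42, 10, 7]
enqueue(50) -> [39, 30, 42, 10, 7, 50]

Final queue: [39, 30, 42, 10, 7, 50]


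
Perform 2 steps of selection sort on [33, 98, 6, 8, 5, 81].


Initial: [33, 98, 6, 8, 5, 81]
Step 1: min=5 at 4
  Swap: [5, 98, 6, 8, 33, 81]
Step 2: min=6 at 2
  Swap: [5, 6, 98, 8, 33, 81]

After 2 steps: [5, 6, 98, 8, 33, 81]


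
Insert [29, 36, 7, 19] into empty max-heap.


Insert 29: [29]
Insert 36: [36, 29]
Insert 7: [36, 29, 7]
Insert 19: [36, 29, 7, 19]

Final heap: [36, 29, 7, 19]


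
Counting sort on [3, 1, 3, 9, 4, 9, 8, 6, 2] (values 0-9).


Input: [3, 1, 3, 9, 4, 9, 8, 6, 2]
Counts: [0, 1, 1, 2, 1, 0, 1, 0, 1, 2]

Sorted: [1, 2, 3, 3, 4, 6, 8, 9, 9]


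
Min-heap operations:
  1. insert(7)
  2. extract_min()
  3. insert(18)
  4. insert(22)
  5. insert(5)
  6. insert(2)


insert(7) -> [7]
extract_min()->7, []
insert(18) -> [18]
insert(22) -> [18, 22]
insert(5) -> [5, 22, 18]
insert(2) -> [2, 5, 18, 22]

Final heap: [2, 5, 18, 22]


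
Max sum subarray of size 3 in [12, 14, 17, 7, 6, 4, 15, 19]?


[0:3]: 43
[1:4]: 38
[2:5]: 30
[3:6]: 17
[4:7]: 25
[5:8]: 38

Max: 43 at [0:3]


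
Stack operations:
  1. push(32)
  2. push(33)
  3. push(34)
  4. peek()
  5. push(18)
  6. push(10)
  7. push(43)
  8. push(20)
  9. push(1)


push(32) -> [32]
push(33) -> [32, 33]
push(34) -> [32, 33, 34]
peek()->34
push(18) -> [32, 33, 34, 18]
push(10) -> [32, 33, 34, 18, 10]
push(43) -> [32, 33, 34, 18, 10, 43]
push(20) -> [32, 33, 34, 18, 10, 43, 20]
push(1) -> [32, 33, 34, 18, 10, 43, 20, 1]

Final stack: [32, 33, 34, 18, 10, 43, 20, 1]


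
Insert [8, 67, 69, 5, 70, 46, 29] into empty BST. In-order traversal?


Insert 8: root
Insert 67: R from 8
Insert 69: R from 8 -> R from 67
Insert 5: L from 8
Insert 70: R from 8 -> R from 67 -> R from 69
Insert 46: R from 8 -> L from 67
Insert 29: R from 8 -> L from 67 -> L from 46

In-order: [5, 8, 29, 46, 67, 69, 70]


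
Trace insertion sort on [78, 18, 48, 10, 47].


Initial: [78, 18, 48, 10, 47]
Insert 18: [18, 78, 48, 10, 47]
Insert 48: [18, 48, 78, 10, 47]
Insert 10: [10, 18, 48, 78, 47]
Insert 47: [10, 18, 47, 48, 78]

Sorted: [10, 18, 47, 48, 78]


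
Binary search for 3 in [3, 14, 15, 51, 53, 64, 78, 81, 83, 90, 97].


Step 1: lo=0, hi=10, mid=5, val=64
Step 2: lo=0, hi=4, mid=2, val=15
Step 3: lo=0, hi=1, mid=0, val=3

Found at index 0


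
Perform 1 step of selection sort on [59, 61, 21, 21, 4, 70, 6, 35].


Initial: [59, 61, 21, 21, 4, 70, 6, 35]
Step 1: min=4 at 4
  Swap: [4, 61, 21, 21, 59, 70, 6, 35]

After 1 step: [4, 61, 21, 21, 59, 70, 6, 35]


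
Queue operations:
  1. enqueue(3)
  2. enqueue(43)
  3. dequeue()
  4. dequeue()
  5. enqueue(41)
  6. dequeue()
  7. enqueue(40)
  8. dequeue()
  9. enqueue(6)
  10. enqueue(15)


enqueue(3) -> [3]
enqueue(43) -> [3, 43]
dequeue()->3, [43]
dequeue()->43, []
enqueue(41) -> [41]
dequeue()->41, []
enqueue(40) -> [40]
dequeue()->40, []
enqueue(6) -> [6]
enqueue(15) -> [6, 15]

Final queue: [6, 15]


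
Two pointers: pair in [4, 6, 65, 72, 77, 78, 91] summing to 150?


lo=0(4)+hi=6(91)=95
lo=1(6)+hi=6(91)=97
lo=2(65)+hi=6(91)=156
lo=2(65)+hi=5(78)=143
lo=3(72)+hi=5(78)=150

Yes: 72+78=150
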